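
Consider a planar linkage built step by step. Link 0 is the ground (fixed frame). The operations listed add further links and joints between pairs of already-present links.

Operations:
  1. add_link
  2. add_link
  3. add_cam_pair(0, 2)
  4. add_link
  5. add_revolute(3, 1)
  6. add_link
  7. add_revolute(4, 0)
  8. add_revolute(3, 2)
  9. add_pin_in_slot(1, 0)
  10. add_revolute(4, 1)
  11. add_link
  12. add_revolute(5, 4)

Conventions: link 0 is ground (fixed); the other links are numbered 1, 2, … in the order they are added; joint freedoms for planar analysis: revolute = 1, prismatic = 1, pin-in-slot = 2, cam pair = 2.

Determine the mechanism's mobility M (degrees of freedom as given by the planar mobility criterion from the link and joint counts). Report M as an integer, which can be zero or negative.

(L,J1,J2)=(1,0,0); link0 fixed
link1: (2,0,0)
link2: (3,0,0)
C 0-2 [J2]: (3,0,1)
link3: (4,0,1)
R 3-1 [J1]: (4,1,1)
link4: (5,1,1)
R 4-0 [J1]: (5,2,1)
R 3-2 [J1]: (5,3,1)
PS 1-0 [J2]: (5,3,2)
R 4-1 [J1]: (5,4,2)
link5: (6,4,2)
R 5-4 [J1]: (6,5,2)
Grübler: 3·5 − 2·5 − 2 = 3

M = 3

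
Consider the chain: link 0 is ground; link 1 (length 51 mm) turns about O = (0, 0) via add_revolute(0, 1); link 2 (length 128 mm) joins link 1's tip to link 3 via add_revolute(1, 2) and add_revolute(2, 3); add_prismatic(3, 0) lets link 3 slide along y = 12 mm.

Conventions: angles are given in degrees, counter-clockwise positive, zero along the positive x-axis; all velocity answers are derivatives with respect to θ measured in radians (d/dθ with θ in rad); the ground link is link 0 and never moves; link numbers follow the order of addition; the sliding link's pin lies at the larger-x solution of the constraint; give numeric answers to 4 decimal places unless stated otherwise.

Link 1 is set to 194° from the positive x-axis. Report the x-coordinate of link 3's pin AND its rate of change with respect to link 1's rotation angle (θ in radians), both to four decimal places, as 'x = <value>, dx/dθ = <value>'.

geometry: r = 51 mm, L = 128 mm, e = 12 mm
crank pin P = (r cos θ, r sin θ) = (-49.485082, -12.338017)
h = r sin θ − e = -12.338017 − 12 = -24.338017
x = r cos θ + √(L² − h²) = -49.485082 + 125.664876 = 76.179793
dx/dθ = −r sin θ − h·r cos θ/√(L² − h²) (θ in radians; h = -24.338017) = 2.754044

x = 76.1798, dx/dθ = 2.7540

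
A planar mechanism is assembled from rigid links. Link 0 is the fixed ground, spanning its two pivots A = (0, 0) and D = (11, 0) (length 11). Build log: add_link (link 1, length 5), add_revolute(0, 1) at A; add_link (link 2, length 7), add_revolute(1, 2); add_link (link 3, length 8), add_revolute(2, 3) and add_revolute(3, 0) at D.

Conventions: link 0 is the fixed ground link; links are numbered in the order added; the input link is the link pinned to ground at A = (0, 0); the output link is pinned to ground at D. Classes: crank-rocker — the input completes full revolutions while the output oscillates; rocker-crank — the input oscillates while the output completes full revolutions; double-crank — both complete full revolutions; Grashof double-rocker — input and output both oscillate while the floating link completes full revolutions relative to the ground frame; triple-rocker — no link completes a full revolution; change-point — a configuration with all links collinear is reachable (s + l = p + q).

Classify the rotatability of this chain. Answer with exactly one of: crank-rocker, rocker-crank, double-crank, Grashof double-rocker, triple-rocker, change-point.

lengths: ground=11, input=5, coupler=7, output=8
sorted: s=5 (shortest), l=11 (longest), p+q=15
s + l = 16 vs p + q = 15
s + l > p + q → non-Grashof → no link fully rotates → triple-rocker

triple-rocker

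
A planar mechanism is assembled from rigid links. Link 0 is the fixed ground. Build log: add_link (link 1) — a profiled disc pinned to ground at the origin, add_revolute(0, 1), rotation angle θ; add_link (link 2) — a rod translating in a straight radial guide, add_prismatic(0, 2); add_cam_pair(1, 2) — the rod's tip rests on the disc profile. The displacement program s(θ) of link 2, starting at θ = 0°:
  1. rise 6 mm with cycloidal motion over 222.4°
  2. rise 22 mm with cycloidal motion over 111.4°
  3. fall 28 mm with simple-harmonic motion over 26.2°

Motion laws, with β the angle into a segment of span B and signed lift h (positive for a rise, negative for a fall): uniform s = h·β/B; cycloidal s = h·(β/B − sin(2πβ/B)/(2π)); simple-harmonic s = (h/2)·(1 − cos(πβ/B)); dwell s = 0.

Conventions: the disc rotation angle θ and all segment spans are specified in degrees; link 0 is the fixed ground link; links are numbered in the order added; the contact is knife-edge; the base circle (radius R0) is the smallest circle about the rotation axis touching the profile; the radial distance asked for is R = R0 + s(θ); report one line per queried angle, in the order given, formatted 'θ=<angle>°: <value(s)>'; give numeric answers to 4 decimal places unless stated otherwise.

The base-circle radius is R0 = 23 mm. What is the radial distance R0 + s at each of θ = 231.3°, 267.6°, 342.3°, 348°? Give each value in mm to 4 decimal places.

seg 1 [0°–222.4°] cycloidal, h=6: full span → s += 6 → s = 6.0000
seg 2 [222.4°–333.8°] cycloidal, h=22: θ=231.3° here. β=8.9, B=111.4. 22·(0.0799 − sin(2π·0.0799)/(2π)) = 0.0729 → s = 6.0729
seg 2 [222.4°–333.8°] cycloidal, h=22: θ=267.6° here. β=45.2, B=111.4. 22·(0.4057 − sin(2π·0.4057)/(2π)) = 6.9719 → s = 12.9719
seg 2 [222.4°–333.8°] cycloidal, h=22: full span → s += 22 → s = 28.0000
seg 3 [333.8°–360°] simple-harmonic, h=-28: θ=342.3° here. β=8.5, B=26.2. -28/2·(1 − cos(π·0.3244)) = -6.6636 → s = 21.3364
seg 3 [333.8°–360°] simple-harmonic, h=-28: θ=348° here. β=14.2, B=26.2. -28/2·(1 − cos(π·0.5420)) = -15.8412 → s = 12.1588
θ=231.3°: R = R0 + s = 23 + 6.0729 = 29.0729
θ=267.6°: R = R0 + s = 23 + 12.9719 = 35.9719
θ=342.3°: R = R0 + s = 23 + 21.3364 = 44.3364
θ=348°: R = R0 + s = 23 + 12.1588 = 35.1588

θ=231.3°: 29.0729
θ=267.6°: 35.9719
θ=342.3°: 44.3364
θ=348°: 35.1588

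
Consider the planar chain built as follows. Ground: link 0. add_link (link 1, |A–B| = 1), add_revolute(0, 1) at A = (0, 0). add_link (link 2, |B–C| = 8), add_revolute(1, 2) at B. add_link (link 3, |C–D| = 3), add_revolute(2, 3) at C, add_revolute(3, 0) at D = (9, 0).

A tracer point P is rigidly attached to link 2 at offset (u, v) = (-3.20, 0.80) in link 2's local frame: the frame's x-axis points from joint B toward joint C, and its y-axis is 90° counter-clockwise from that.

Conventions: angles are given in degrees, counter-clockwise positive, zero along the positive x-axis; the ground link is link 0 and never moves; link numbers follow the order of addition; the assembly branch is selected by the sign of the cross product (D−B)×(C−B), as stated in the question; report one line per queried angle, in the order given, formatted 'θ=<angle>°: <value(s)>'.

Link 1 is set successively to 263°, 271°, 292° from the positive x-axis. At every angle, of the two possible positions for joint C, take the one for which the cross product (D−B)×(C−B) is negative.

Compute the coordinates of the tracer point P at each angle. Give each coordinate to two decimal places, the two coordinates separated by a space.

A=(0,0), D=(9.00,0)
θ=263°: B = A + 1.00·(cos263°, sin263°) = (-0.1219, -0.9925)
θ=263°: |BD| = 9.1757
θ=263°: circle(B,8.00) ∩ circle(D,3.00): a=7.5849, h=2.5435
θ=263°:   candidates: C₊=(7.1434,2.3565) cross=23.338; C₋=(7.6937,-2.7006) cross=-23.338
θ=263°:   branch - wants cross < 0 → take C=(7.6937,-2.7006) (cross=-23.338)
θ=263°: ex = (C−B)/|BC| = (0.9769,-0.2135); ey = (0.2135,0.9769)
θ=263°: P = B + -3.20·ex + 0.80·ey = (-3.0773,0.4722)
θ=271°: B = A + 1.00·(cos271°, sin271°) = (0.0175, -0.9998)
θ=271°: |BD| = 9.0380
θ=271°: circle(B,8.00) ∩ circle(D,3.00): a=7.5617, h=2.6116
θ=271°:   candidates: C₊=(7.2438,2.4323) cross=23.604; C₋=(7.8217,-2.7589) cross=-23.604
θ=271°:   branch - wants cross < 0 → take C=(7.8217,-2.7589) (cross=-23.604)
θ=271°: ex = (C−B)/|BC| = (0.9755,-0.2199); ey = (0.2199,0.9755)
θ=271°: P = B + -3.20·ex + 0.80·ey = (-2.9283,0.4842)
θ=292°: B = A + 1.00·(cos292°, sin292°) = (0.3746, -0.9272)
θ=292°: |BD| = 8.6751
θ=292°: circle(B,8.00) ∩ circle(D,3.00): a=7.5075, h=2.7635
θ=292°:   candidates: C₊=(7.5438,2.6229) cross=23.973; C₋=(8.1345,-2.8724) cross=-23.973
θ=292°:   branch - wants cross < 0 → take C=(8.1345,-2.8724) (cross=-23.973)
θ=292°: ex = (C−B)/|BC| = (0.9700,-0.2432); ey = (0.2432,0.9700)
θ=292°: P = B + -3.20·ex + 0.80·ey = (-2.5348,0.6269)

θ=263°: -3.08 0.47
θ=271°: -2.93 0.48
θ=292°: -2.53 0.63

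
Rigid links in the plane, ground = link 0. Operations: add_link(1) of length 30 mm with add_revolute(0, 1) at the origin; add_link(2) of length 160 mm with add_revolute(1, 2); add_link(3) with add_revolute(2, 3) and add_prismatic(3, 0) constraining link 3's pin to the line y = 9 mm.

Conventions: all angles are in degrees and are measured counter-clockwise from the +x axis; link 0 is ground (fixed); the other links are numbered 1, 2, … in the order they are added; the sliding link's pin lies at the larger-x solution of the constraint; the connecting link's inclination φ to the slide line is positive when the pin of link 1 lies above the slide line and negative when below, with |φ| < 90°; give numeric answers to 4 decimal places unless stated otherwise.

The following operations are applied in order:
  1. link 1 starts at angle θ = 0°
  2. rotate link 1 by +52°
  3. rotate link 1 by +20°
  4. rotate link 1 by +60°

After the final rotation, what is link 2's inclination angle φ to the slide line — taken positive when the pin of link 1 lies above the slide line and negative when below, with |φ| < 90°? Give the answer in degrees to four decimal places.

geometry: r = 30 mm, L = 160 mm, e = 9 mm; θ starts at 0°
rotate link 1 by +52°: θ ← 0° +52° = 52°
rotate link 1 by +20°: θ ← 52° +20° = 72°
rotate link 1 by +60°: θ ← 72° +60° = 132°
h = r sin θ − e = 22.294345 − 9 = 13.294345
sin φ = h / L = 13.294345 / 160 = 0.08308965
φ = arcsin(0.08308965) = 4.766182°

4.7662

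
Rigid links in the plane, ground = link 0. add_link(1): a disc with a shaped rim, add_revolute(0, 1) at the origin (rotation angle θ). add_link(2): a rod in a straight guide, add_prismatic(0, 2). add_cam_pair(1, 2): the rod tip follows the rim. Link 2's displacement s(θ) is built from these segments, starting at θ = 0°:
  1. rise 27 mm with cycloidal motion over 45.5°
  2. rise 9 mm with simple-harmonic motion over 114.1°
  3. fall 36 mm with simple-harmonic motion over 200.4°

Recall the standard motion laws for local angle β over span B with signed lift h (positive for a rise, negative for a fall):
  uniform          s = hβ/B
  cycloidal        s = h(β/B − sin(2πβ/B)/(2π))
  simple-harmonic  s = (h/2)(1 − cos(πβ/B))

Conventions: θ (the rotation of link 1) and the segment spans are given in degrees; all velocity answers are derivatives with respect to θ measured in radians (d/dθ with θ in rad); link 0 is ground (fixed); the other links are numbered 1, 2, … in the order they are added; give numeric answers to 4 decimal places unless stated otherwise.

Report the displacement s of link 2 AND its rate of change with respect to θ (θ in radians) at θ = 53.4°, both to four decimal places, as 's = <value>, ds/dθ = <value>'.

segment 1 (0° to 45.5°, cycloidal, h = 27) is passed completely: s = 0.0000 + (27) = 27.0000
θ = 53.4° falls in segment 2 (45.5° to 159.6°, simple-harmonic, h = 9): β = 53.4 − 45.5 = 7.9°, B = 114.1°; Δs = 9/2·(1 − cos(π·0.0692)) = 0.1060; s = 27.0000 + 0.1060 = 27.1060
velocity in seg [45.5°–159.6°] (simple-harmonic), θ in radians: β = 7.9° = 0.1379 rad, B = 114.1° = 1.9914 rad; ds/dθ = (πh/(2B)) sin(πβ/B) = (π·9/(2·1.9914)) sin(π·0.0692) = 1.532007 mm/rad

s = 27.1060, ds/dθ = 1.5320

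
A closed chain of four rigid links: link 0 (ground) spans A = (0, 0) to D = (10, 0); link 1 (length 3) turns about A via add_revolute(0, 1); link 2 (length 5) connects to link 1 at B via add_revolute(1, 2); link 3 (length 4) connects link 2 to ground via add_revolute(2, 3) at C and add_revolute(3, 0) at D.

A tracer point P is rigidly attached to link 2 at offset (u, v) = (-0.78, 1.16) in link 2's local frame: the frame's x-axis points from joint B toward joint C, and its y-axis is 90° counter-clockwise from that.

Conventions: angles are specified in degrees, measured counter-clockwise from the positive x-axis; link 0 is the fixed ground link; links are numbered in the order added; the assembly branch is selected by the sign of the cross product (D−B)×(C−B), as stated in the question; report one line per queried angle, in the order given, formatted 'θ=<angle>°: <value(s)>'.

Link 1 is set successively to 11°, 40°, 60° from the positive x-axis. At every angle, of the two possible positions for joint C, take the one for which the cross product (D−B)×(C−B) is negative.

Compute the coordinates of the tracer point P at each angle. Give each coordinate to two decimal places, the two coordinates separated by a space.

A=(0,0), D=(10.00,0)
θ=11°: B = A + 3.00·(cos11°, sin11°) = (2.9449, 0.5724)
θ=11°: |BD| = 7.0783
θ=11°: circle(B,5.00) ∩ circle(D,4.00): a=4.1749, h=2.7514
θ=11°:   candidates: C₊=(7.3286,2.9772) cross=19.475; C₋=(6.8836,-2.5076) cross=-19.475
θ=11°:   branch - wants cross < 0 → take C=(6.8836,-2.5076) (cross=-19.475)
θ=11°: ex = (C−B)/|BC| = (0.7877,-0.6160); ey = (0.6160,0.7877)
θ=11°: P = B + -0.78·ex + 1.16·ey = (3.0450,1.9667)
θ=40°: B = A + 3.00·(cos40°, sin40°) = (2.2981, 1.9284)
θ=40°: |BD| = 7.9396
θ=40°: circle(B,5.00) ∩ circle(D,4.00): a=4.5366, h=2.1022
θ=40°:   candidates: C₊=(7.2095,2.8658) cross=16.691; C₋=(6.1883,-1.2128) cross=-16.691
θ=40°:   branch - wants cross < 0 → take C=(6.1883,-1.2128) (cross=-16.691)
θ=40°: ex = (C−B)/|BC| = (0.7780,-0.6282); ey = (0.6282,0.7780)
θ=40°: P = B + -0.78·ex + 1.16·ey = (2.4200,3.3209)
θ=60°: B = A + 3.00·(cos60°, sin60°) = (1.5000, 2.5981)
θ=60°: |BD| = 8.8882
θ=60°: circle(B,5.00) ∩ circle(D,4.00): a=4.9504, h=0.7026
θ=60°:   candidates: C₊=(6.4396,1.8230) cross=6.245; C₋=(6.0288,0.4791) cross=-6.245
θ=60°:   branch - wants cross < 0 → take C=(6.0288,0.4791) (cross=-6.245)
θ=60°: ex = (C−B)/|BC| = (0.9058,-0.4238); ey = (0.4238,0.9058)
θ=60°: P = B + -0.78·ex + 1.16·ey = (1.2851,3.9793)

θ=11°: 3.05 1.97
θ=40°: 2.42 3.32
θ=60°: 1.29 3.98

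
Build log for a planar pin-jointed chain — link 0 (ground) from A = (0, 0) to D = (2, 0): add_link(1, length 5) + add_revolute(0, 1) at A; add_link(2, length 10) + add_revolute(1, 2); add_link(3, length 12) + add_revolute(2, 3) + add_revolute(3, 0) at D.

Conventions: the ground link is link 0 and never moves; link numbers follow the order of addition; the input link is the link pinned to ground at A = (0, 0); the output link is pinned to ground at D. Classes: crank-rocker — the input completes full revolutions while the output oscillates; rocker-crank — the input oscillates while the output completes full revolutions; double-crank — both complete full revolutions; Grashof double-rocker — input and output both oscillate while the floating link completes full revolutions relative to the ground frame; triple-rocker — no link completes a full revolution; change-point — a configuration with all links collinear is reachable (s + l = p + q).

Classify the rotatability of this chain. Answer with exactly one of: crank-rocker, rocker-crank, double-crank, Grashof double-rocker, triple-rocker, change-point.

lengths: ground=2, input=5, coupler=10, output=12
sorted: s=2 (shortest), l=12 (longest), p+q=15
s + l = 14 vs p + q = 15
s + l < p + q (Grashof) with shortest = ground link → double-crank

double-crank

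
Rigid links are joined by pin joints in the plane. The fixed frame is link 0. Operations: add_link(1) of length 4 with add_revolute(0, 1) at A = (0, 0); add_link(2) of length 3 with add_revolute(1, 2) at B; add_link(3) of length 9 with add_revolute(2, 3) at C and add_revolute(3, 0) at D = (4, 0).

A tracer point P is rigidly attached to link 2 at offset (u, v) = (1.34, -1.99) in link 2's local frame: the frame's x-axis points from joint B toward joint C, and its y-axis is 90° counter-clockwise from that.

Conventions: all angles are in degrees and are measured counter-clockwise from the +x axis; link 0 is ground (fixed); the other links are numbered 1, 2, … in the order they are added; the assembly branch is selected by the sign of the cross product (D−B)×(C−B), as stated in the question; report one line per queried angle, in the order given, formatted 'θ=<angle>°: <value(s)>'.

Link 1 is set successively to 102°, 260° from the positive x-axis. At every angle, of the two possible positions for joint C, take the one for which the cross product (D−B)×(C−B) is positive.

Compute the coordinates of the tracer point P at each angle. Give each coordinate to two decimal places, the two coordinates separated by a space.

A=(0,0), D=(4.00,0)
θ=102°: B = A + 4.00·(cos102°, sin102°) = (-0.8316, 3.9126)
θ=102°: |BD| = 6.2172
θ=102°: circle(B,3.00) ∩ circle(D,9.00): a=-2.6818, h=1.3445
θ=102°:   candidates: C₊=(-2.0697,6.6452) cross=8.359; C₋=(-3.7620,4.5554) cross=-8.359
θ=102°:   branch + wants cross > 0 → take C=(-2.0697,6.6452) (cross=8.359)
θ=102°: ex = (C−B)/|BC| = (-0.4127,0.9109); ey = (-0.9109,-0.4127)
θ=102°: P = B + 1.34·ex + -1.99·ey = (0.4280,5.9544)
θ=260°: B = A + 4.00·(cos260°, sin260°) = (-0.6946, -3.9392)
θ=260°: |BD| = 6.1284
θ=260°: circle(B,3.00) ∩ circle(D,9.00): a=-2.8102, h=1.0503
θ=260°:   candidates: C₊=(-3.5224,-4.9410) cross=6.436; C₋=(-2.1722,-6.5501) cross=-6.436
θ=260°:   branch + wants cross > 0 → take C=(-3.5224,-4.9410) (cross=6.436)
θ=260°: ex = (C−B)/|BC| = (-0.9426,-0.3339); ey = (0.3339,-0.9426)
θ=260°: P = B + 1.34·ex + -1.99·ey = (-2.6222,-2.5109)

θ=102°: 0.43 5.95
θ=260°: -2.62 -2.51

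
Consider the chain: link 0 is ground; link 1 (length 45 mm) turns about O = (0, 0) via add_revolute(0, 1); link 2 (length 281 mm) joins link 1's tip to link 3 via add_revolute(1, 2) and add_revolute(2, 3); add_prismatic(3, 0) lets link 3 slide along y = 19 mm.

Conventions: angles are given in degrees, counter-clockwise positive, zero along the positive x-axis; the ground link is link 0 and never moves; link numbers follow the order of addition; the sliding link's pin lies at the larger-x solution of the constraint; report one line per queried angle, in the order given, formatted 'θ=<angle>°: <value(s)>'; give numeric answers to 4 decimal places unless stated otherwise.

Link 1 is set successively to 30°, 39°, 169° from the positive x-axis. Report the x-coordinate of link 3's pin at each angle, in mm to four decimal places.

geometry: r = 45 mm, L = 281 mm, e = 19 mm
θ=30°: crank pin P = (r cos θ, r sin θ) = (38.971143, 22.500000)
θ=30°: h = r sin θ − e = 22.500000 − 19 = 3.500000
θ=30°: x = r cos θ + √(L² − h²) = 38.971143 + 280.978202 = 319.949345
θ=39°: crank pin P = (r cos θ, r sin θ) = (34.971568, 28.319418)
θ=39°: h = r sin θ − e = 28.319418 − 19 = 9.319418
θ=39°: x = r cos θ + √(L² − h²) = 34.971568 + 280.845417 = 315.816986
θ=169°: crank pin P = (r cos θ, r sin θ) = (-44.173223, 8.586405)
θ=169°: h = r sin θ − e = 8.586405 − 19 = -10.413595
θ=169°: x = r cos θ + √(L² − h²) = -44.173223 + 280.806975 = 236.633751

θ=30°: 319.9493
θ=39°: 315.8170
θ=169°: 236.6338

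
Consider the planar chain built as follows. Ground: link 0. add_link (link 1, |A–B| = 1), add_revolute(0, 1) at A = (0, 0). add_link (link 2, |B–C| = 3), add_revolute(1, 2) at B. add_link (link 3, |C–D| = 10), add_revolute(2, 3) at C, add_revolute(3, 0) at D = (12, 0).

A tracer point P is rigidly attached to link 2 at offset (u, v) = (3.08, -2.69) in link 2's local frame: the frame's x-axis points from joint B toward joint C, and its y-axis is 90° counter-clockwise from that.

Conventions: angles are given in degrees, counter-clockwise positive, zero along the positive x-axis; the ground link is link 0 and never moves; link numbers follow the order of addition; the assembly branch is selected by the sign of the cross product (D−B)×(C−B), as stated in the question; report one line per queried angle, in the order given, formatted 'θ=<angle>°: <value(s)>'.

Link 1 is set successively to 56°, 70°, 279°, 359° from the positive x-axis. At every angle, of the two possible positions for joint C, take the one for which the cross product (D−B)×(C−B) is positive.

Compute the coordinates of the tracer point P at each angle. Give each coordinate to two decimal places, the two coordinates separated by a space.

A=(0,0), D=(12.00,0)
θ=56°: B = A + 1.00·(cos56°, sin56°) = (0.5592, 0.8290)
θ=56°: |BD| = 11.4708
θ=56°: circle(B,3.00) ∩ circle(D,10.00): a=1.7688, h=2.4231
θ=56°:   candidates: C₊=(2.4985,3.1179) cross=27.795; C₋=(2.1483,-1.7155) cross=-27.795
θ=56°:   branch + wants cross > 0 → take C=(2.4985,3.1179) (cross=27.795)
θ=56°: ex = (C−B)/|BC| = (0.6464,0.7630); ey = (-0.7630,0.6464)
θ=56°: P = B + 3.08·ex + -2.69·ey = (4.6026,1.4401)
θ=70°: B = A + 1.00·(cos70°, sin70°) = (0.3420, 0.9397)
θ=70°: |BD| = 11.6958
θ=70°: circle(B,3.00) ∩ circle(D,10.00): a=1.9576, h=2.2733
θ=70°:   candidates: C₊=(2.4759,3.0483) cross=26.588; C₋=(2.1107,-1.4835) cross=-26.588
θ=70°:   branch + wants cross > 0 → take C=(2.4759,3.0483) (cross=26.588)
θ=70°: ex = (C−B)/|BC| = (0.7113,0.7029); ey = (-0.7029,0.7113)
θ=70°: P = B + 3.08·ex + -2.69·ey = (4.4236,1.1911)
θ=279°: B = A + 1.00·(cos279°, sin279°) = (0.1564, -0.9877)
θ=279°: |BD| = 11.8847
θ=279°: circle(B,3.00) ∩ circle(D,10.00): a=2.1139, h=2.1287
θ=279°:   candidates: C₊=(2.0861,1.3094) cross=25.299; C₋=(2.4399,-2.9334) cross=-25.299
θ=279°:   branch + wants cross > 0 → take C=(2.0861,1.3094) (cross=25.299)
θ=279°: ex = (C−B)/|BC| = (0.6432,0.7657); ey = (-0.7657,0.6432)
θ=279°: P = B + 3.08·ex + -2.69·ey = (4.1972,-0.3596)
θ=359°: B = A + 1.00·(cos359°, sin359°) = (0.9998, -0.0175)
θ=359°: |BD| = 11.0002
θ=359°: circle(B,3.00) ∩ circle(D,10.00): a=1.3638, h=2.6721
θ=359°:   candidates: C₊=(2.3594,2.6568) cross=29.394; C₋=(2.3679,-2.6874) cross=-29.394
θ=359°:   branch + wants cross > 0 → take C=(2.3594,2.6568) (cross=29.394)
θ=359°: ex = (C−B)/|BC| = (0.4532,0.8914); ey = (-0.8914,0.4532)
θ=359°: P = B + 3.08·ex + -2.69·ey = (4.7936,1.5091)

θ=56°: 4.60 1.44
θ=70°: 4.42 1.19
θ=279°: 4.20 -0.36
θ=359°: 4.79 1.51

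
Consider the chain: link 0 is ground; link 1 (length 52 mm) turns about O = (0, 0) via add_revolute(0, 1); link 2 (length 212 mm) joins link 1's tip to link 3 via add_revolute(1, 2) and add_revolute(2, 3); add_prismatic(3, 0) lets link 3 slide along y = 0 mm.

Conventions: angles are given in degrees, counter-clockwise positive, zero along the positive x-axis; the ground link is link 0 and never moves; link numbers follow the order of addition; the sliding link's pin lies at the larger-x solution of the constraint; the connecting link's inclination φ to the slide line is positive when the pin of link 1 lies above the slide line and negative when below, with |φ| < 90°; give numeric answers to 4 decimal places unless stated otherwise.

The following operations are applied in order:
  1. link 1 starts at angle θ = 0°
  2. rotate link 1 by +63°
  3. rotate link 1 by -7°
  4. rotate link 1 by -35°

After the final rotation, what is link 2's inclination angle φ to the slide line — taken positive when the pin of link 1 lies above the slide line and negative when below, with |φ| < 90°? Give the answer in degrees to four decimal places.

geometry: r = 52 mm, L = 212 mm, e = 0 mm; θ starts at 0°
rotate link 1 by +63°: θ ← 0° +63° = 63°
rotate link 1 by -7°: θ ← 63° -7° = 56°
rotate link 1 by -35°: θ ← 56° -35° = 21°
h = r sin θ − e = 18.635133 − 0 = 18.635133
sin φ = h / L = 18.635133 / 212 = 0.08790157
φ = arcsin(0.08790157) = 5.042898°

5.0429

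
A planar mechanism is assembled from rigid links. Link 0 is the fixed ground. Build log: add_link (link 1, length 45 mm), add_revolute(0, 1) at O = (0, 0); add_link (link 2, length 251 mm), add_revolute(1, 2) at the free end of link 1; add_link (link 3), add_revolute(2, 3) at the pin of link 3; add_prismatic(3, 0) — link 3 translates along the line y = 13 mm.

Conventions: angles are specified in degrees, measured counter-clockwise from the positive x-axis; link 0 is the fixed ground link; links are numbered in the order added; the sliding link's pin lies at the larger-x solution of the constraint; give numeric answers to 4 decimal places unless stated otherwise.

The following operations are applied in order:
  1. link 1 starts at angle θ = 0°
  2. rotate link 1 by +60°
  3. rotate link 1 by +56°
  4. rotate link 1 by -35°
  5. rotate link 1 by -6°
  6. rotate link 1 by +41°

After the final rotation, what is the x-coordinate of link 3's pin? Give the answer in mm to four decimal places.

geometry: r = 45 mm, L = 251 mm, e = 13 mm; θ starts at 0°
rotate link 1 by +60°: θ ← 0° +60° = 60°
rotate link 1 by +56°: θ ← 60° +56° = 116°
rotate link 1 by -35°: θ ← 116° -35° = 81°
rotate link 1 by -6°: θ ← 81° -6° = 75°
rotate link 1 by +41°: θ ← 75° +41° = 116°
crank pin P = (r cos θ, r sin θ) = (-19.726702, 40.445732)
h = r sin θ − e = 40.445732 − 13 = 27.445732
x = r cos θ + √(L² − h²) = -19.726702 + 249.494953 = 229.768252

229.7683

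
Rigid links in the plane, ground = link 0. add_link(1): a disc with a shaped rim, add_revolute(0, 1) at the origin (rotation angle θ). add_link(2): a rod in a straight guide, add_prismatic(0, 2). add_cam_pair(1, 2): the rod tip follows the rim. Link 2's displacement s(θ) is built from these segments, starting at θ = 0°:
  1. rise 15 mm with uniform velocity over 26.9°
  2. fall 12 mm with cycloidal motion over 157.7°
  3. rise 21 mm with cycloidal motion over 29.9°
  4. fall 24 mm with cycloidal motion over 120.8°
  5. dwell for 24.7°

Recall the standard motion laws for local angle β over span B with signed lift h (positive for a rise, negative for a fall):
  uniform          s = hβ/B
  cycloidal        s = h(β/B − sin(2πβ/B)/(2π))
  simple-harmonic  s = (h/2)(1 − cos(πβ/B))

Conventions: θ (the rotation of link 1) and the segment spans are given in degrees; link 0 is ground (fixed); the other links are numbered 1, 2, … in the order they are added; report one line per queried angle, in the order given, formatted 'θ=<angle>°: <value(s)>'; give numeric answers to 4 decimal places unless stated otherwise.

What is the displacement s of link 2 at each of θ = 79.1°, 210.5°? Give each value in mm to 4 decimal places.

segment 1 (0° to 26.9°, uniform, h = 15) is passed completely: s = 0.0000 + (15) = 15.0000
θ = 79.1° falls in segment 2 (26.9° to 184.6°, cycloidal, h = -12): β = 79.1 − 26.9 = 52.2°, B = 157.7°; Δs = -12·(0.3310 − sin(2π·0.3310)/(2π)) = -2.3043; s = 15.0000 − 2.3043 = 12.6957
segment 2 (26.9° to 184.6°, cycloidal, h = -12) is passed completely: s = 15.0000 + (-12) = 3.0000
θ = 210.5° falls in segment 3 (184.6° to 214.5°, cycloidal, h = 21): β = 210.5 − 184.6 = 25.9°, B = 29.9°; Δs = 21·(0.8662 − sin(2π·0.8662)/(2π)) = 20.6807; s = 3.0000 + 20.6807 = 23.6807

θ=79.1°: 12.6957
θ=210.5°: 23.6807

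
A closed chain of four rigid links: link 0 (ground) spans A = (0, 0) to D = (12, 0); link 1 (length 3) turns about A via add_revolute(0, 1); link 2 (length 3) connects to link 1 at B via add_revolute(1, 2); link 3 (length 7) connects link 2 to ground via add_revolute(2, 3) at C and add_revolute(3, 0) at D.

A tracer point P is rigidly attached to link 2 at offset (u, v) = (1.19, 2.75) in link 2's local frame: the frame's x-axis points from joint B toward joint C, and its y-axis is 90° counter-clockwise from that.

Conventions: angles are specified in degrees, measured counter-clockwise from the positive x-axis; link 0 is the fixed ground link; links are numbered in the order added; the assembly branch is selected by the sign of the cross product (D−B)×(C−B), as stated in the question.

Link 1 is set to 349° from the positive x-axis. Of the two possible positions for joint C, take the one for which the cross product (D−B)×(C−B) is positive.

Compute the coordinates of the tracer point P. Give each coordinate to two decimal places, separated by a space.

A=(0,0), D=(12.00,0)
B = A + 3.00·(cos349°, sin349°) = (2.9449, -0.5724)
|BD| = 9.0732
circle(B,3.00) ∩ circle(D,7.00): a=2.3323, h=1.8869
  candidates: C₊=(5.1535,1.4579) cross=17.120; C₋=(5.3916,-2.3084) cross=-17.120
  branch + wants cross > 0 → take C=(5.1535,1.4579) (cross=17.120)
ex = (C−B)/|BC| = (0.7362,0.6768); ey = (-0.6768,0.7362)
P = B + 1.19·ex + 2.75·ey = (1.9599,2.2575)

1.96 2.26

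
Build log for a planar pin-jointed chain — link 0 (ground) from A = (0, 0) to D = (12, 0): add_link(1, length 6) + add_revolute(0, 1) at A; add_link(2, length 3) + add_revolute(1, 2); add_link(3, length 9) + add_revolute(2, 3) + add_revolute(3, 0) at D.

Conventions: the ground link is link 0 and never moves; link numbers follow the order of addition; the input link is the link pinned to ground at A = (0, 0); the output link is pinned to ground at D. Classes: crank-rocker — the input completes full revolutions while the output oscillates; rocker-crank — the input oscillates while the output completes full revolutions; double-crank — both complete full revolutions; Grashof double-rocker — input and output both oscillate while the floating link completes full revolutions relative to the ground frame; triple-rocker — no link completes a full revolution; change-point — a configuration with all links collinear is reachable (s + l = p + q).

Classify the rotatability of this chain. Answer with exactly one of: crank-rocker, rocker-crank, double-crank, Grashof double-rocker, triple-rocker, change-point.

lengths: ground=12, input=6, coupler=3, output=9
sorted: s=3 (shortest), l=12 (longest), p+q=15
s + l = 15 vs p + q = 15
s + l = p + q → change-point (collinear configuration reachable)

change-point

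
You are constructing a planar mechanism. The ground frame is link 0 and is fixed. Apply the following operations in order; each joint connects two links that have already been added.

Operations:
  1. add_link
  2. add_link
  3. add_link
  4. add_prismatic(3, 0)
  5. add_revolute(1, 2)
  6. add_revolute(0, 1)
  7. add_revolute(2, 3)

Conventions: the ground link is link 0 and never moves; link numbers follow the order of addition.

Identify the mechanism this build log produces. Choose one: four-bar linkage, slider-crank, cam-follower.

links: 4 (incl. ground); joints: 3 revolute, 1 prismatic, 0 higher (cam) pair, forming one closed loop
4 links, 3 revolutes + 1 prismatic in one loop → slider-crank

slider-crank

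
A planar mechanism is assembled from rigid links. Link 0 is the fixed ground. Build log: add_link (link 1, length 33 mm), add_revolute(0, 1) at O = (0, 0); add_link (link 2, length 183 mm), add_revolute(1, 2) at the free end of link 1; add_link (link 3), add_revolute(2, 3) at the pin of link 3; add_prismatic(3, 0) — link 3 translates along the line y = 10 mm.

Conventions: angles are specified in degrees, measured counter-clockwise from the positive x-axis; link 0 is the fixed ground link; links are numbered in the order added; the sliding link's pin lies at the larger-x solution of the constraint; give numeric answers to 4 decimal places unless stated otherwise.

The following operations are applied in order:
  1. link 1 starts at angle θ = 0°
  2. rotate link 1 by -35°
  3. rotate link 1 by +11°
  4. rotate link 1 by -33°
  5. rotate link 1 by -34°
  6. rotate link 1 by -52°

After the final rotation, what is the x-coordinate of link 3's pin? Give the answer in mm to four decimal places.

geometry: r = 33 mm, L = 183 mm, e = 10 mm; θ starts at 0°
rotate link 1 by -35°: θ ← 0° -35° = -35°
rotate link 1 by +11°: θ ← -35° +11° = -24°
rotate link 1 by -33°: θ ← -24° -33° = -57°
rotate link 1 by -34°: θ ← -57° -34° = -91°
rotate link 1 by -52°: θ ← -91° -52° = -143°
crank pin P = (r cos θ, r sin θ) = (-26.354972, -19.859896)
h = r sin θ − e = -19.859896 − 10 = -29.859896
x = r cos θ + √(L² − h²) = -26.354972 + 180.547464 = 154.192492

154.1925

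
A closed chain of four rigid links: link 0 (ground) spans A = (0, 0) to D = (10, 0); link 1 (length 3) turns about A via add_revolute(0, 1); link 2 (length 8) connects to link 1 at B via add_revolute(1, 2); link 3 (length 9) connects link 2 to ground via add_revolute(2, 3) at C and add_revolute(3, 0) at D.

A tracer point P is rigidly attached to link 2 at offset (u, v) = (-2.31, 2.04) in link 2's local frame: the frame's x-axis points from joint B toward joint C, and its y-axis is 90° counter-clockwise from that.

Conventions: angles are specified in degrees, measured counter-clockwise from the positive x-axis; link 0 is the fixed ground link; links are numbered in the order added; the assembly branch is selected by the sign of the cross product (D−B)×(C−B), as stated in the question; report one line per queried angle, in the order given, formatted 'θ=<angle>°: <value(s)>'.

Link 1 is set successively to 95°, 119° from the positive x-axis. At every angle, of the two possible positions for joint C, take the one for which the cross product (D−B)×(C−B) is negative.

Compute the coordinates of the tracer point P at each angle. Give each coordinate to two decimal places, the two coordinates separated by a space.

A=(0,0), D=(10.00,0)
θ=95°: B = A + 3.00·(cos95°, sin95°) = (-0.2615, 2.9886)
θ=95°: |BD| = 10.6878
θ=95°: circle(B,8.00) ∩ circle(D,9.00): a=4.5486, h=6.5810
θ=95°:   candidates: C₊=(5.9459,8.0352) cross=70.337; C₋=(2.2655,-4.6018) cross=-70.337
θ=95°:   branch - wants cross < 0 → take C=(2.2655,-4.6018) (cross=-70.337)
θ=95°: ex = (C−B)/|BC| = (0.3159,-0.9488); ey = (0.9488,0.3159)
θ=95°: P = B + -2.31·ex + 2.04·ey = (0.9444,5.8247)
θ=119°: B = A + 3.00·(cos119°, sin119°) = (-1.4544, 2.6239)
θ=119°: |BD| = 11.7511
θ=119°: circle(B,8.00) ∩ circle(D,9.00): a=5.1522, h=6.1200
θ=119°:   candidates: C₊=(4.9342,7.4389) cross=71.917; C₋=(2.2012,-4.4921) cross=-71.917
θ=119°:   branch - wants cross < 0 → take C=(2.2012,-4.4921) (cross=-71.917)
θ=119°: ex = (C−B)/|BC| = (0.4570,-0.8895); ey = (0.8895,0.4570)
θ=119°: P = B + -2.31·ex + 2.04·ey = (-0.6954,5.6108)

θ=95°: 0.94 5.82
θ=119°: -0.70 5.61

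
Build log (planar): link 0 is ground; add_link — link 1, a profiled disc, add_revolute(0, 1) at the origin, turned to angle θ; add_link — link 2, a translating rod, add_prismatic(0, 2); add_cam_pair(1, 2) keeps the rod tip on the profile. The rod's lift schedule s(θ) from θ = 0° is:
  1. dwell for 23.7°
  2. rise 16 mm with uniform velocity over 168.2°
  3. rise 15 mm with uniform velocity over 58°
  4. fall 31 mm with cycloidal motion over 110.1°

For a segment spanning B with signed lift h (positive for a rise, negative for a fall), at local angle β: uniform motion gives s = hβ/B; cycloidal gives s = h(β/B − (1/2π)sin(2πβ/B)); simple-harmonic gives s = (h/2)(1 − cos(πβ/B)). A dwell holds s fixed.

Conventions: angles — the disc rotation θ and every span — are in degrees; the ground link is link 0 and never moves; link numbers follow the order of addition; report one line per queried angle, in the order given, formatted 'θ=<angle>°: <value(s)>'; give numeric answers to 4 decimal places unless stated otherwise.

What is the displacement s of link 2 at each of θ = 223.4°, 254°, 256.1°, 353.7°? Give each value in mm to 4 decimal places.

seg 1 [0°–23.7°] dwell: s stays 0.0000
seg 2 [23.7°–191.9°] uniform, h=16: full span → s += 16 → s = 16.0000
seg 3 [191.9°–249.9°] uniform, h=15: θ=223.4° here. β=31.5, B=58. 15·31.5/58 = 8.1466 → s = 24.1466
seg 3 [191.9°–249.9°] uniform, h=15: full span → s += 15 → s = 31.0000
seg 4 [249.9°–360°] cycloidal, h=-31: θ=254° here. β=4.1, B=110.1. -31·(0.0372 − sin(2π·0.0372)/(2π)) = -0.0105 → s = 30.9895
seg 4 [249.9°–360°] cycloidal, h=-31: θ=256.1° here. β=6.2, B=110.1. -31·(0.0563 − sin(2π·0.0563)/(2π)) = -0.0362 → s = 30.9638
seg 4 [249.9°–360°] cycloidal, h=-31: θ=353.7° here. β=103.8, B=110.1. -31·(0.9428 − sin(2π·0.9428)/(2π)) = -30.9620 → s = 0.0380

θ=223.4°: 24.1466
θ=254°: 30.9895
θ=256.1°: 30.9638
θ=353.7°: 0.0380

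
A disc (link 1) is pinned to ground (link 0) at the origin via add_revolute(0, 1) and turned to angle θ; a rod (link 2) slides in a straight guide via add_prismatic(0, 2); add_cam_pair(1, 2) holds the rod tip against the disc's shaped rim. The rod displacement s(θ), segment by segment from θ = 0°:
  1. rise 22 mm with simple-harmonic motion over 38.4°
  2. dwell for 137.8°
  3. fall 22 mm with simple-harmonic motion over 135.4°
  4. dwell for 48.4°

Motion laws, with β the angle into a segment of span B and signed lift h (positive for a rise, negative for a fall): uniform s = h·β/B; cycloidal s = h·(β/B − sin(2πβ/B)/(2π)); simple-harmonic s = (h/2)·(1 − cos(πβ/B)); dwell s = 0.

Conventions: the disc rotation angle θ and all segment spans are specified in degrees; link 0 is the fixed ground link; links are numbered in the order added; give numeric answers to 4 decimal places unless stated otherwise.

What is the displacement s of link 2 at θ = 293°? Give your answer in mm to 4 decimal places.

segment 1 (0° to 38.4°, simple-harmonic, h = 22) is passed completely: s = 0.0000 + (22) = 22.0000
segment 2 (38.4° to 176.2°, dwell): s unchanged at 22.0000
θ = 293° falls in segment 3 (176.2° to 311.6°, simple-harmonic, h = -22): β = 293 − 176.2 = 116.8°, B = 135.4°; Δs = -22/2·(1 − cos(π·0.8626)) = -20.9914; s = 22.0000 − 20.9914 = 1.0086

1.0086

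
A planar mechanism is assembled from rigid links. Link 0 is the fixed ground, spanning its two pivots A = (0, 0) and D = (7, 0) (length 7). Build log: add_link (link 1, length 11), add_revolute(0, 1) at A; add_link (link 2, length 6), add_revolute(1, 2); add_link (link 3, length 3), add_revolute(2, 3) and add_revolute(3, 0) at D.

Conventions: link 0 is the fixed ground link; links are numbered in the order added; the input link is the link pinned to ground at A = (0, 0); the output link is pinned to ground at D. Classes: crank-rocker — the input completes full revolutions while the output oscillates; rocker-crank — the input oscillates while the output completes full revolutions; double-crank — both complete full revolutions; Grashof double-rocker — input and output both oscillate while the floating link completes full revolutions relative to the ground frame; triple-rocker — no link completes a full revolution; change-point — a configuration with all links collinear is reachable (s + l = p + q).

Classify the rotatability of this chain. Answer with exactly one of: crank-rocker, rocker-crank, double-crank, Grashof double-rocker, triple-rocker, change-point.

lengths: ground=7, input=11, coupler=6, output=3
sorted: s=3 (shortest), l=11 (longest), p+q=13
s + l = 14 vs p + q = 13
s + l > p + q → non-Grashof → no link fully rotates → triple-rocker

triple-rocker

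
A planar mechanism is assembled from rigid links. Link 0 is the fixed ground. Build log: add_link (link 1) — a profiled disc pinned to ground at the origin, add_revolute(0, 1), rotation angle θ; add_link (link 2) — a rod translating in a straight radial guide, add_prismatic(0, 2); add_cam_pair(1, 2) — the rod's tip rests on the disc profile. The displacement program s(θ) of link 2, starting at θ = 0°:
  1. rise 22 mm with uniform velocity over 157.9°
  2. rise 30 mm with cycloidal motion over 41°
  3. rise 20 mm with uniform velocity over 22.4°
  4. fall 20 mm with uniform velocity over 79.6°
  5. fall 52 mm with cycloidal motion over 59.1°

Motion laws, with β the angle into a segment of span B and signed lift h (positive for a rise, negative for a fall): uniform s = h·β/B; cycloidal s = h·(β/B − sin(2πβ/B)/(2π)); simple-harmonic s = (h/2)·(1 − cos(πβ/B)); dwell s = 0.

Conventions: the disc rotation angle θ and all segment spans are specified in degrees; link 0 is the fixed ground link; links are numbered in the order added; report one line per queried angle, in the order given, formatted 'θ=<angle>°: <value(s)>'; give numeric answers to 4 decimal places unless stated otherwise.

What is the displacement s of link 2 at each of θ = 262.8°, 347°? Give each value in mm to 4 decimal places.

seg 1 [0°–157.9°] uniform, h=22: full span → s += 22 → s = 22.0000
seg 2 [157.9°–198.9°] cycloidal, h=30: full span → s += 30 → s = 52.0000
seg 3 [198.9°–221.3°] uniform, h=20: full span → s += 20 → s = 72.0000
seg 4 [221.3°–300.9°] uniform, h=-20: θ=262.8° here. β=41.5, B=79.6. -20·41.5/79.6 = -10.4271 → s = 61.5729
seg 4 [221.3°–300.9°] uniform, h=-20: full span → s += -20 → s = 52.0000
seg 5 [300.9°–360°] cycloidal, h=-52: θ=347° here. β=46.1, B=59.1. -52·(0.7800 − sin(2π·0.7800)/(2π)) = -48.6909 → s = 3.3091

θ=262.8°: 61.5729
θ=347°: 3.3091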